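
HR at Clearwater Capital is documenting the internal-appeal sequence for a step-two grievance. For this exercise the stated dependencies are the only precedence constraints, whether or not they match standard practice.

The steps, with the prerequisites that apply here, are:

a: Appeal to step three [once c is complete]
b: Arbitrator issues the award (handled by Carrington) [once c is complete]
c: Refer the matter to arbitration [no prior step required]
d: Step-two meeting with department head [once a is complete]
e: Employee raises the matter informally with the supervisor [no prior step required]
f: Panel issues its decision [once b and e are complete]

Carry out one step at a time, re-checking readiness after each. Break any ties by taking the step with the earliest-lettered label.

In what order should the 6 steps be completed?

Nothing is required for c and e. c has the earlier label → c first.
Now a, b and e have their prerequisites met. a has the earlier label, so a next.
d now also ready, so the ready set is {b, d, e}; b has the earlier label → b.
Ready: d and e. d has the earlier label → d.
That leaves e as the only ready step → e.
f needed b and e, now all done → f.

c, a, b, d, e, f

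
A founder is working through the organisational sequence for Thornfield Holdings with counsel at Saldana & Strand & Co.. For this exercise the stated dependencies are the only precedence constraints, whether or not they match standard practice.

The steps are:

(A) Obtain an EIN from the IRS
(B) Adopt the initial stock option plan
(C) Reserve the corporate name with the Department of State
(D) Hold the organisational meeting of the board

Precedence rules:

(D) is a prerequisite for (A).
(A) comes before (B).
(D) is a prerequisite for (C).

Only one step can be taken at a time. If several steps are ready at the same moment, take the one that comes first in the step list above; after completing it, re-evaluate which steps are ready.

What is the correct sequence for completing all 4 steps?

(D) → (A) → (B) → (C)

(D) has no prerequisites → (D) first.
Ready: (A) and (C). (A) is listed earlier → (A).
Ready: (B) and (C). (B) is listed earlier → (B).
(C) is the only step now ready → (C).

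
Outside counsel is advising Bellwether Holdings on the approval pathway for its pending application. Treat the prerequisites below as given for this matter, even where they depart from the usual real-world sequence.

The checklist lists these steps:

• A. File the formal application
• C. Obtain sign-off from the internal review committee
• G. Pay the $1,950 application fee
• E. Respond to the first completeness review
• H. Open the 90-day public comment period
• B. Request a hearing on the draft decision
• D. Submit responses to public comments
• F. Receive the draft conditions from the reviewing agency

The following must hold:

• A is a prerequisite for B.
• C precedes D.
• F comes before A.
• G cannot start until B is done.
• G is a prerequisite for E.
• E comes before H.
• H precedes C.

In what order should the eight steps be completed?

F A B G E H C D

F is the only step with nothing outstanding, so it goes first.
A needed F, now all done → A.
Next only B has its prerequisites met → B.
G needed B, now all done → G.
Next only E has its prerequisites met → E.
H needed E, now all done → H.
C is the only step now ready → C.
That leaves D as the only ready step → D.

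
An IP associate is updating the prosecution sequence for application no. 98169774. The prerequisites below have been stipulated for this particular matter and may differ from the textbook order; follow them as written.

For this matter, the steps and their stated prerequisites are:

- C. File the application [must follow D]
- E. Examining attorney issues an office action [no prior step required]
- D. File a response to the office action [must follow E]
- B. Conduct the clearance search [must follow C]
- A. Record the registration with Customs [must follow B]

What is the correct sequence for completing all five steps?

E is the only step with nothing outstanding, so it goes first.
That leaves D as the only ready step → D.
C needed D, now all done → C.
Next only B has its prerequisites met → B.
A needed B, now all done → A.

E, D, C, B, A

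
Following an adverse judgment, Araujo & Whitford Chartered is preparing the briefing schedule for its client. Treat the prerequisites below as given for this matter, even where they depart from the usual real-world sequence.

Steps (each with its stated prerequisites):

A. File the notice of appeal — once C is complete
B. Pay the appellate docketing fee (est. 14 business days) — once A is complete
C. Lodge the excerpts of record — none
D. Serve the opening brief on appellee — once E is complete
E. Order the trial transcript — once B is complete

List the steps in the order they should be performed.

C, A, B, E, D

Only C has no prerequisites, so it is first.
Next only A has its prerequisites met → A.
B is the only step now ready → B.
E is the only step now ready → E.
That leaves D as the only ready step → D.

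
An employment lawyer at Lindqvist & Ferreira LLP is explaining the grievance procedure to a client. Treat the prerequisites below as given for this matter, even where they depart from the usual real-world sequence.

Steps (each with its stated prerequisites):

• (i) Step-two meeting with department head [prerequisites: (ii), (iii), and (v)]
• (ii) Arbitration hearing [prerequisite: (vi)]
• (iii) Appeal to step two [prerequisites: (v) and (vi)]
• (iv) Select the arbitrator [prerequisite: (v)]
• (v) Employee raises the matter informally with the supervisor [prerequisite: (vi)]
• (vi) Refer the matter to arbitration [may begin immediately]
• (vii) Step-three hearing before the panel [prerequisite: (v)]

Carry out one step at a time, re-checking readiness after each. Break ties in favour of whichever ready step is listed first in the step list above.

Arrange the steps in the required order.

(vi), (ii), (v), (iii), (i), (iv), (vii)

(vi) has no prerequisites → (vi) first.
(ii) and (v) are both available; (ii) is listed earlier → (ii).
That leaves (v) as the only ready step → (v).
(iii), (iv) and (vii) are all available; (iii) is listed earlier → (iii).
Now (i), (iv) and (vii) have their prerequisites met. (i) is listed earlier, so (i) next.
Ready: (iv) and (vii). (iv) is listed earlier → (iv).
Next only (vii) has its prerequisites met → (vii).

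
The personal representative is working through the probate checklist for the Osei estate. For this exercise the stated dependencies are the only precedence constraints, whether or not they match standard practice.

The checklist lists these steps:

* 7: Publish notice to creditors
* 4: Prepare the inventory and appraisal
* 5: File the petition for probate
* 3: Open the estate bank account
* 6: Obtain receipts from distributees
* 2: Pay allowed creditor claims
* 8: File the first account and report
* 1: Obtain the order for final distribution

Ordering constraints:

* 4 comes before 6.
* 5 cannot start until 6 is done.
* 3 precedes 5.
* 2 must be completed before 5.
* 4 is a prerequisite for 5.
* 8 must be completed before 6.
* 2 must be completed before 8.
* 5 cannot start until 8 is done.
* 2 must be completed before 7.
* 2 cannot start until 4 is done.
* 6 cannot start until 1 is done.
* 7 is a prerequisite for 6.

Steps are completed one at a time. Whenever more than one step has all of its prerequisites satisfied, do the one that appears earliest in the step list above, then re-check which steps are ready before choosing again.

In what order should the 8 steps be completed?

4, 3 and 1 have no prerequisites; 4 is listed earlier, so 4 is first.
3, 2 and 1 are all available; 3 is listed earlier → 3.
Now 2 and 1 have their prerequisites met. 2 is listed earlier, so 2 next.
Ready: 7, 8 and 1. 7 is listed earlier → 7.
Now 8 and 1 have their prerequisites met. 8 is listed earlier, so 8 next.
That leaves 1 as the only ready step → 1.
6 needed 7, 4, 8 and 1, now all done → 6.
That leaves 5 as the only ready step → 5.

4, 3, 2, 7, 8, 1, 6, 5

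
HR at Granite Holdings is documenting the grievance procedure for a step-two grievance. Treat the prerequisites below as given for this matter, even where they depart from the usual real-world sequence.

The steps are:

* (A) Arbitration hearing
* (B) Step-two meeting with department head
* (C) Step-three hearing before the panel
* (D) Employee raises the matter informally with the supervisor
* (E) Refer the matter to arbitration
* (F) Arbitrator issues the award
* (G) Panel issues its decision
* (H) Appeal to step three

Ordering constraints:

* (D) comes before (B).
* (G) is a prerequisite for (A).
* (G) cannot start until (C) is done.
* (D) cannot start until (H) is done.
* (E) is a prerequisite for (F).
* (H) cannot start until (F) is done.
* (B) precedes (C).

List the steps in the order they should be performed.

(E), (F), (H), (D), (B), (C), (G), (A)

(E) has no prerequisites → (E) first.
That leaves (F) as the only ready step → (F).
(H) needed (F), now all done → (H).
(D) needed (H), now all done → (D).
Next only (B) has its prerequisites met → (B).
(C) needed (B), now all done → (C).
(G) is the only step now ready → (G).
(A) needed (G), now all done → (A).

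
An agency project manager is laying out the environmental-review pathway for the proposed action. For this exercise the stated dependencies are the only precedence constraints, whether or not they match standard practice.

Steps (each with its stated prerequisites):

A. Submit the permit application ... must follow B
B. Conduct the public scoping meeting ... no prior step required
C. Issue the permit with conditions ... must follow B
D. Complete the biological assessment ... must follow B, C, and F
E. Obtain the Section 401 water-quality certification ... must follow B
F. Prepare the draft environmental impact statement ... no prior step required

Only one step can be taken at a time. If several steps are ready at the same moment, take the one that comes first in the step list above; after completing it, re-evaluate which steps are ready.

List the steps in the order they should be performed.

B A C E F D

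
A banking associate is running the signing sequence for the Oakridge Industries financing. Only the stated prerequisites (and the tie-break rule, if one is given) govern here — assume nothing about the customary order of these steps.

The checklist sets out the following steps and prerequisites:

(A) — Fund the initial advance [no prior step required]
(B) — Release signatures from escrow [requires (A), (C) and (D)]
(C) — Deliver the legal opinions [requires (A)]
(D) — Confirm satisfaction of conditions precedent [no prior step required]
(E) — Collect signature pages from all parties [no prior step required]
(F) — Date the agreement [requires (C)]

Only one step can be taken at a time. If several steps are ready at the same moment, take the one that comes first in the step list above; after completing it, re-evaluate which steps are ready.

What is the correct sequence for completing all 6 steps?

(A) (C) (D) (B) (E) (F)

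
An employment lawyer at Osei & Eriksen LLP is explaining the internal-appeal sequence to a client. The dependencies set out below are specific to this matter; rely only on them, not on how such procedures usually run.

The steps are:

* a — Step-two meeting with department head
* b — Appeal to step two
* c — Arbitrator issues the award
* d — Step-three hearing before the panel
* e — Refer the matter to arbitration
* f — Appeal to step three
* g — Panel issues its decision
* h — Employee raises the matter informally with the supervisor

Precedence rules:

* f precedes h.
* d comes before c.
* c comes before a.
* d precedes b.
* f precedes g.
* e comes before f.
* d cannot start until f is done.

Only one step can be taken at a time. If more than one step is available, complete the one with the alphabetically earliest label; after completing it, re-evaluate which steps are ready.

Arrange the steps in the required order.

e is the only step with nothing outstanding, so it goes first.
f needed e, now all done → f.
d, g and h are all available; d has the earlier label → d.
Now b, c, g and h have their prerequisites met. b has the earlier label, so b next.
Now c, g and h have their prerequisites met. c has the earlier label, so c next.
Now a, g and h have their prerequisites met. a has the earlier label, so a next.
Ready: g and h. g has the earlier label → g.
Next only h has its prerequisites met → h.

e → f → d → b → c → a → g → h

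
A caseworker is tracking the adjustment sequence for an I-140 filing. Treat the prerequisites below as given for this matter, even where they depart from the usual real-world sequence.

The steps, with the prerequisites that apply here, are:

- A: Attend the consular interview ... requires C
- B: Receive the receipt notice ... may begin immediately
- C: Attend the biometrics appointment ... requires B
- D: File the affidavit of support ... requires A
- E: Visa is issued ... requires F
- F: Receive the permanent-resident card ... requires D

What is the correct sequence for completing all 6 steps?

B C A D F E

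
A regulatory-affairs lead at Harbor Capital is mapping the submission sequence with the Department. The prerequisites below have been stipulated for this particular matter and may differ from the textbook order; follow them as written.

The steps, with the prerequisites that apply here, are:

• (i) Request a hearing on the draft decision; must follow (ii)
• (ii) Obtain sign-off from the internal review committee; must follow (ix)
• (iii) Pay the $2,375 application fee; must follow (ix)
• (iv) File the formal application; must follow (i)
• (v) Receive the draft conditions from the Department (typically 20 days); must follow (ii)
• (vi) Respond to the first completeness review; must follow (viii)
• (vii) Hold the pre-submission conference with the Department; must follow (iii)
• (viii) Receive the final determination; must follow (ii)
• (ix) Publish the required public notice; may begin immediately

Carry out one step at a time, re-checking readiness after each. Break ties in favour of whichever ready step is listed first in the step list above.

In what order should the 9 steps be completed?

(ix), (ii), (i), (iii), (iv), (v), (vii), (viii), (vi)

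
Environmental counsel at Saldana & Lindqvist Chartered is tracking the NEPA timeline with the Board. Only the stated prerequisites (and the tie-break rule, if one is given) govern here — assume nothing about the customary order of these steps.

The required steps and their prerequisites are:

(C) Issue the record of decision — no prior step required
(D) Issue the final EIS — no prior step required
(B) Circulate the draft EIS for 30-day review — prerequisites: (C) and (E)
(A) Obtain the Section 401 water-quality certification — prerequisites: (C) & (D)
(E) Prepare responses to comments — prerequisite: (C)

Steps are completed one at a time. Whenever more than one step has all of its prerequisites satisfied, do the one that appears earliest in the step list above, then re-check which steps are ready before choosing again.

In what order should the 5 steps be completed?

(C) and (D) have no prerequisites; (C) is listed earlier, so (C) is first.
Ready: (D) and (E). (D) is listed earlier → (D).
Ready: (A) and (E). (A) is listed earlier → (A).
That leaves (E) as the only ready step → (E).
(B) is the only step now ready → (B).

(C) → (D) → (A) → (E) → (B)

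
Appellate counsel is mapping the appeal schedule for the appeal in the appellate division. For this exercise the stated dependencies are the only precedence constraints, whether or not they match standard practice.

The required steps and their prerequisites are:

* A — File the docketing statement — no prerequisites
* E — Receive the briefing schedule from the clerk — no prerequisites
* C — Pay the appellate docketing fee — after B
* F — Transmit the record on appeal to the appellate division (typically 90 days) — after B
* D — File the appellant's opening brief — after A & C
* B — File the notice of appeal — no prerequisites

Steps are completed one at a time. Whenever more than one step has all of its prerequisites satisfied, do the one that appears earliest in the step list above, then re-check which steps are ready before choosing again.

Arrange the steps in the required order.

A, E and B have no prerequisites; A is listed earlier, so A is first.
Ready: E and B. E is listed earlier → E.
Next only B has its prerequisites met → B.
Now C and F have their prerequisites met. C is listed earlier, so C next.
F and D are both available; F is listed earlier → F.
That leaves D as the only ready step → D.

A, E, B, C, F, D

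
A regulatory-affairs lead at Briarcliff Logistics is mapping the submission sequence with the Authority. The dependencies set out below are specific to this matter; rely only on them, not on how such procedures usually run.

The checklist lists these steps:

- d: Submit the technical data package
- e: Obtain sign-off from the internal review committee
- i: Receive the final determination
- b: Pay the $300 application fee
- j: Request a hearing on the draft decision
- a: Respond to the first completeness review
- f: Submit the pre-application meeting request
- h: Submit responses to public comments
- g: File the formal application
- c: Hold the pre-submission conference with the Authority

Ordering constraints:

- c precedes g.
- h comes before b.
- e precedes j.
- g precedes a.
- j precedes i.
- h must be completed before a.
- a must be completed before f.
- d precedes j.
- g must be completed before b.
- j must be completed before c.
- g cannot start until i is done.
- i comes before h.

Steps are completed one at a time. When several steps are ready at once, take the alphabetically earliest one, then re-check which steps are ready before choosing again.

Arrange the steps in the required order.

d → e → j → c → i → g → h → a → b → f

Nothing is required for d and e. d has the earlier label → d first.
That leaves e as the only ready step → e.
That leaves j as the only ready step → j.
Now c and i have their prerequisites met. c has the earlier label, so c next.
i needed j, now all done → i.
g and h are both available; g has the earlier label → g.
Next only h has its prerequisites met → h.
Ready: a and b. a has the earlier label → a.
f now also ready, so the ready set is {b, f}; b has the earlier label → b.
f needed a, now all done → f.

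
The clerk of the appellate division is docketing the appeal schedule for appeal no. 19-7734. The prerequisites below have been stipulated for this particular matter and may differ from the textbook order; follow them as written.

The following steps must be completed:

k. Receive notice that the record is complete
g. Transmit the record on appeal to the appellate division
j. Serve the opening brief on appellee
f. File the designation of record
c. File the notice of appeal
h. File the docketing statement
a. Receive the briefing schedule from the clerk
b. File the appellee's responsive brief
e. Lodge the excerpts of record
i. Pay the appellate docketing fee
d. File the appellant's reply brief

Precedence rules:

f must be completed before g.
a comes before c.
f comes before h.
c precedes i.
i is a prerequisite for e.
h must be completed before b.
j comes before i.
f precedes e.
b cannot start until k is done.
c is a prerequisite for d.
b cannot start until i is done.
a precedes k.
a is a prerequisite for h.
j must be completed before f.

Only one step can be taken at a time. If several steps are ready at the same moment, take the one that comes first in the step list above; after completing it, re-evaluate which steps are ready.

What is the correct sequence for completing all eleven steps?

j → f → g → a → k → c → h → i → b → e → d

j and a have no prerequisites; j is listed earlier, so j is first.
f now also ready, so the ready set is {f, a}; f is listed earlier → f.
g now also ready, so the ready set is {g, a}; g is listed earlier → g.
Next only a has its prerequisites met → a.
k, c and h are all available; k is listed earlier → k.
c and h are both available; c is listed earlier → c.
Now h, i and d have their prerequisites met. h is listed earlier, so h next.
i and d are both available; i is listed earlier → i.
b and e now also ready, so the ready set is {b, e, d}; b is listed earlier → b.
Now e and d have their prerequisites met. e is listed earlier, so e next.
d is the only step now ready → d.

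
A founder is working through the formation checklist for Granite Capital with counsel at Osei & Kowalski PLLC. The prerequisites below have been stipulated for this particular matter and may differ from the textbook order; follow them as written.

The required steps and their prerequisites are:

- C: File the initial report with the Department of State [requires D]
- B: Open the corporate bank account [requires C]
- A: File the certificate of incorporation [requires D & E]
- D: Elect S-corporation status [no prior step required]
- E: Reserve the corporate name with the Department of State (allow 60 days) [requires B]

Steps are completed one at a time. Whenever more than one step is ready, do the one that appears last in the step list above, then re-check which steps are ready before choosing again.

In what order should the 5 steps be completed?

Only D has no prerequisites, so it is first.
That leaves C as the only ready step → C.
B needed C, now all done → B.
E needed B, now all done → E.
A needed E and D, now all done → A.

D → C → B → E → A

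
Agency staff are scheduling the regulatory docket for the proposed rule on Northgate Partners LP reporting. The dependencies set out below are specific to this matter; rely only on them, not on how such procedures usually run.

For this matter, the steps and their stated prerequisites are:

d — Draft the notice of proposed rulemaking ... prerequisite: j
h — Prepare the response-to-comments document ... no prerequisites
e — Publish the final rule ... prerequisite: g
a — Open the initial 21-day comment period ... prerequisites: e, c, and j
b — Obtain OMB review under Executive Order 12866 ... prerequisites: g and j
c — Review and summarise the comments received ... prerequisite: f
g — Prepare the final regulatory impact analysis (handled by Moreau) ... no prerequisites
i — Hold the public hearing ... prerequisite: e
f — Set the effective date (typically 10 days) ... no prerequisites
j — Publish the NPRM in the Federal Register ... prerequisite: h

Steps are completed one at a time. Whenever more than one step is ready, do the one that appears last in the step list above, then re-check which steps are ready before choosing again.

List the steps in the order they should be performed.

f, g, c, e, i, h, j, b, a, d

f, g and h have no prerequisites; f is listed later, so f is first.
c now also ready, so the ready set is {g, c, h}; g is listed later → g.
c, e and h are all available; c is listed later → c.
Now e and h have their prerequisites met. e is listed later, so e next.
Ready: i and h. i is listed later → i.
h is the only step now ready → h.
Next only j has its prerequisites met → j.
Ready: b, a and d. b is listed later → b.
Now a and d have their prerequisites met. a is listed later, so a next.
That leaves d as the only ready step → d.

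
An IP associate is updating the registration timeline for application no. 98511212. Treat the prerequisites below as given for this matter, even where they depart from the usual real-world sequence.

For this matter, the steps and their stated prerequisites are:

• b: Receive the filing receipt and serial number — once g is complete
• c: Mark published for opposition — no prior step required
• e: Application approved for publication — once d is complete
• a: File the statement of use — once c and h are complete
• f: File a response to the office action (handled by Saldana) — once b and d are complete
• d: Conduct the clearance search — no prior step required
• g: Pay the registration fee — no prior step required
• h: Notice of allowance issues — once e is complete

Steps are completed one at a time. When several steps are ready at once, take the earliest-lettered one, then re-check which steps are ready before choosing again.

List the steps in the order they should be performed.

c, d, e, g, b, f, h, a

Nothing is required for c, d and g. c has the earlier label → c first.
d and g are both available; d has the earlier label → d.
e now also ready, so the ready set is {e, g}; e has the earlier label → e.
h now also ready, so the ready set is {g, h}; g has the earlier label → g.
b now also ready, so the ready set is {b, h}; b has the earlier label → b.
f now also ready, so the ready set is {f, h}; f has the earlier label → f.
That leaves h as the only ready step → h.
a needed c and h, now all done → a.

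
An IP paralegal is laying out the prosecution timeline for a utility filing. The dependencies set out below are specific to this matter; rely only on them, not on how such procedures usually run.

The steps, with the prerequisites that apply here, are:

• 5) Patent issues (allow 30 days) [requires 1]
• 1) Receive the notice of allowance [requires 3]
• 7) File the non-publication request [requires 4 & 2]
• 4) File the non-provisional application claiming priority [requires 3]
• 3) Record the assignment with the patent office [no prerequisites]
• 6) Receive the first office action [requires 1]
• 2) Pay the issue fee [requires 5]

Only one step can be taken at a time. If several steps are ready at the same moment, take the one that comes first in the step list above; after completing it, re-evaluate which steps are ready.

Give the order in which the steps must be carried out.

3 has no prerequisites → 3 first.
Ready: 1 and 4. 1 is listed earlier → 1.
5, 4 and 6 are all available; 5 is listed earlier → 5.
2 now also ready, so the ready set is {4, 6, 2}; 4 is listed earlier → 4.
6 and 2 are both available; 6 is listed earlier → 6.
Next only 2 has its prerequisites met → 2.
7 needed 4 and 2, now all done → 7.

3, 1, 5, 4, 6, 2, 7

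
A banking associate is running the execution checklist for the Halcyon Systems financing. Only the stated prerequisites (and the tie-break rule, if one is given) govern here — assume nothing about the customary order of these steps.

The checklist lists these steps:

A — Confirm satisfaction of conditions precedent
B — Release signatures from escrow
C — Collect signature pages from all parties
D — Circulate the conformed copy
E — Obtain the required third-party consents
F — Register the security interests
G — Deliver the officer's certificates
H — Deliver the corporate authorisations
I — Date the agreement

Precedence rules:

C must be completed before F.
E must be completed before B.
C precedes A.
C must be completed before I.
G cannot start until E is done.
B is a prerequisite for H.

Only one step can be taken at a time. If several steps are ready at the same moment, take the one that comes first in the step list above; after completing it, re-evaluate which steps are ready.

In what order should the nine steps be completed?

C A D E B F G H I

C, D and E have no prerequisites; C is listed earlier, so C is first.
A, D, E, F and I are all available; A is listed earlier → A.
Ready: D, E, F and I. D is listed earlier → D.
Now E, F and I have their prerequisites met. E is listed earlier, so E next.
B, F, G and I are all available; B is listed earlier → B.
H now also ready, so the ready set is {F, G, H, I}; F is listed earlier → F.
Ready: G, H and I. G is listed earlier → G.
Now H and I have their prerequisites met. H is listed earlier, so H next.
Next only I has its prerequisites met → I.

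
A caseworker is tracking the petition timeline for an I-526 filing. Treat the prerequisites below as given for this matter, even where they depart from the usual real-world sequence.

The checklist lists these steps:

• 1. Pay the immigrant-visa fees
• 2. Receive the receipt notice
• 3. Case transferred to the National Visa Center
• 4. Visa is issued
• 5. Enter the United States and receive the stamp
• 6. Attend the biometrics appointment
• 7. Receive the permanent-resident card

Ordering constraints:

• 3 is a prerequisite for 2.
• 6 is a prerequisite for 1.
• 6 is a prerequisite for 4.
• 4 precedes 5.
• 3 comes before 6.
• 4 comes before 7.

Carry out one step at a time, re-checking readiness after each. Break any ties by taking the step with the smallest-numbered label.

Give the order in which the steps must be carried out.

3, 2, 6, 1, 4, 5, 7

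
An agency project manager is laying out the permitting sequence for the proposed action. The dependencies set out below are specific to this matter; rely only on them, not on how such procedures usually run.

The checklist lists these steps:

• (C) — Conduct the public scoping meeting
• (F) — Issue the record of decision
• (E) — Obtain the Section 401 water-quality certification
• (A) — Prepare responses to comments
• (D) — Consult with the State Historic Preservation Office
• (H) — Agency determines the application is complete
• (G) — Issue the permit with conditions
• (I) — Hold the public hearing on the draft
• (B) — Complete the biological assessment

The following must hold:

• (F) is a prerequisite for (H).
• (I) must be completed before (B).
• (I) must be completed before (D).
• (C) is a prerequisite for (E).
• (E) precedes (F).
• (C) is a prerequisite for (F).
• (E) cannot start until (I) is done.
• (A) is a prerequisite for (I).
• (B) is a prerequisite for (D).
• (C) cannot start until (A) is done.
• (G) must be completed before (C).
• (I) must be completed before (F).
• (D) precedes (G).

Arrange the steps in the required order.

(A) → (I) → (B) → (D) → (G) → (C) → (E) → (F) → (H)

(A) has no prerequisites → (A) first.
That leaves (I) as the only ready step → (I).
(B) needed (I), now all done → (B).
Next only (D) has its prerequisites met → (D).
(G) is the only step now ready → (G).
(C) is the only step now ready → (C).
Next only (E) has its prerequisites met → (E).
Next only (F) has its prerequisites met → (F).
(H) needed (F), now all done → (H).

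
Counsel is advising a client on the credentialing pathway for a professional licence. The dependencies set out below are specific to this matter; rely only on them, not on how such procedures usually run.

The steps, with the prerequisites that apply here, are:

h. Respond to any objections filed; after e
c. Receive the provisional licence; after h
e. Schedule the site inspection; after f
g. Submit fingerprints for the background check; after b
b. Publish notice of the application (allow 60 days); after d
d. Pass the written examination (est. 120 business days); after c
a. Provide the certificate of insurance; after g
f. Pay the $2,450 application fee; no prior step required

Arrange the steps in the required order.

f has no prerequisites → f first.
That leaves e as the only ready step → e.
h needed e, now all done → h.
Next only c has its prerequisites met → c.
d is the only step now ready → d.
b needed d, now all done → b.
That leaves g as the only ready step → g.
That leaves a as the only ready step → a.

f e h c d b g a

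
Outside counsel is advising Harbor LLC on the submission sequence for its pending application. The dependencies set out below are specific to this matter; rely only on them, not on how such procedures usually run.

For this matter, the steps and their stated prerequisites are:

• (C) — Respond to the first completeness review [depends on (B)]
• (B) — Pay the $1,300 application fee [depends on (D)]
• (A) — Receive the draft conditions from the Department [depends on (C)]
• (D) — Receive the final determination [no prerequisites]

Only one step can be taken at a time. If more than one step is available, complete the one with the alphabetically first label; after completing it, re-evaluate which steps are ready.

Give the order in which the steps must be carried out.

(D) has no prerequisites → (D) first.
(B) is the only step now ready → (B).
(C) needed (B), now all done → (C).
Next only (A) has its prerequisites met → (A).

(D) (B) (C) (A)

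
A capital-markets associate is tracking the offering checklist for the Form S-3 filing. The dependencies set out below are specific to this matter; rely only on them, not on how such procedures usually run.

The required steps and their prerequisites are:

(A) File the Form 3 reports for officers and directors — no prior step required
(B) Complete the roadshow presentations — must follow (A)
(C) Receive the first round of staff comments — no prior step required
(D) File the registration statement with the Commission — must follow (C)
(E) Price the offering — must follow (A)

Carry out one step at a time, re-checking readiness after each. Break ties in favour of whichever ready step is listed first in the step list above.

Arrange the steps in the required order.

Nothing is required for (A) and (C). (A) is listed earlier → (A) first.
Now (B), (C) and (E) have their prerequisites met. (B) is listed earlier, so (B) next.
Now (C) and (E) have their prerequisites met. (C) is listed earlier, so (C) next.
Now (D) and (E) have their prerequisites met. (D) is listed earlier, so (D) next.
That leaves (E) as the only ready step → (E).

(A), (B), (C), (D), (E)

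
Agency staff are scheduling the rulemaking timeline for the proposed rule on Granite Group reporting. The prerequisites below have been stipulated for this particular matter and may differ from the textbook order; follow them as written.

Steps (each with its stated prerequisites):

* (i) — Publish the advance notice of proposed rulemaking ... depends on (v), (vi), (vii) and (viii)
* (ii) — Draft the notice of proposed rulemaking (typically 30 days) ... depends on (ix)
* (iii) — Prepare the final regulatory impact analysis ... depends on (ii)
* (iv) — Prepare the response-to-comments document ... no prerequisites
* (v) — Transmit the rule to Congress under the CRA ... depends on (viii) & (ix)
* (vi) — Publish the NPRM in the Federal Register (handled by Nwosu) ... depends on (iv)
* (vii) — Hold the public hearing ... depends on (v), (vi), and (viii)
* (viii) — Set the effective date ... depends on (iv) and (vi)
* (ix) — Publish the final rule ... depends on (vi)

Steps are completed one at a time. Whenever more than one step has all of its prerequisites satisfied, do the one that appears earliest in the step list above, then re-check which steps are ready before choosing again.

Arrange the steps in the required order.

(iv), (vi), (viii), (ix), (ii), (iii), (v), (vii), (i)

(iv) is the only step with nothing outstanding, so it goes first.
Next only (vi) has its prerequisites met → (vi).
(viii) and (ix) are both available; (viii) is listed earlier → (viii).
(ix) needed (vi), now all done → (ix).
Ready: (ii) and (v). (ii) is listed earlier → (ii).
(iii) now also ready, so the ready set is {(iii), (v)}; (iii) is listed earlier → (iii).
Next only (v) has its prerequisites met → (v).
(vii) needed (v), (vi) and (viii), now all done → (vii).
(i) is the only step now ready → (i).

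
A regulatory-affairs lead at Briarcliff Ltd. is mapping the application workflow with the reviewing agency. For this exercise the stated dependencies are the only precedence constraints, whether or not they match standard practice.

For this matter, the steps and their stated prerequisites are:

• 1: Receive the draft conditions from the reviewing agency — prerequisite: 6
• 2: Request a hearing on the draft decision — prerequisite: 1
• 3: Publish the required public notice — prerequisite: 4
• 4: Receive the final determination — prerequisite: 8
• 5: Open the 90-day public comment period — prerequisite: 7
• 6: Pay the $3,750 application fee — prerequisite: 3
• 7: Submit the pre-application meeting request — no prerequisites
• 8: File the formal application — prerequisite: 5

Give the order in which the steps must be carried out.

Only 7 has no prerequisites, so it is first.
5 is the only step now ready → 5.
That leaves 8 as the only ready step → 8.
4 is the only step now ready → 4.
3 needed 4, now all done → 3.
6 is the only step now ready → 6.
1 needed 6, now all done → 1.
That leaves 2 as the only ready step → 2.

7, 5, 8, 4, 3, 6, 1, 2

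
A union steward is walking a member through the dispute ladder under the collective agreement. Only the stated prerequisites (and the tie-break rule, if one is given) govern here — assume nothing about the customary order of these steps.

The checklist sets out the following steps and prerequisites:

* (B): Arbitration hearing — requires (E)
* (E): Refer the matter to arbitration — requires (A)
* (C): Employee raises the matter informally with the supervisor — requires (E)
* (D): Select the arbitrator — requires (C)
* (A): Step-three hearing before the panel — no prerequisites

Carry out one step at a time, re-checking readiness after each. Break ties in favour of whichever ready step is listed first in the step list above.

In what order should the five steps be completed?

(A), (E), (B), (C), (D)

(A) has no prerequisites → (A) first.
(E) needed (A), now all done → (E).
(B) and (C) are both available; (B) is listed earlier → (B).
(C) is the only step now ready → (C).
Next only (D) has its prerequisites met → (D).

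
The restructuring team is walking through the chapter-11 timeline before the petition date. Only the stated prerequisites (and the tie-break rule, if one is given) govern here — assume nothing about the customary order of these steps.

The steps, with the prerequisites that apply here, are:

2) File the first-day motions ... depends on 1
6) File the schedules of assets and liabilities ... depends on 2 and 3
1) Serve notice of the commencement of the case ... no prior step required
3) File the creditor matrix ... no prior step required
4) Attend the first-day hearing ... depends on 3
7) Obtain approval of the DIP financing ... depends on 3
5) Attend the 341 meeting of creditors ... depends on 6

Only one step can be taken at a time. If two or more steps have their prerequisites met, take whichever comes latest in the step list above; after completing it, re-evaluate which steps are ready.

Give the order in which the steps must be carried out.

Nothing is required for 3 and 1. 3 is listed later → 3 first.
7, 4 and 1 are all available; 7 is listed later → 7.
4 and 1 are both available; 4 is listed later → 4.
1 is the only step now ready → 1.
Next only 2 has its prerequisites met → 2.
That leaves 6 as the only ready step → 6.
Next only 5 has its prerequisites met → 5.

3, 7, 4, 1, 2, 6, 5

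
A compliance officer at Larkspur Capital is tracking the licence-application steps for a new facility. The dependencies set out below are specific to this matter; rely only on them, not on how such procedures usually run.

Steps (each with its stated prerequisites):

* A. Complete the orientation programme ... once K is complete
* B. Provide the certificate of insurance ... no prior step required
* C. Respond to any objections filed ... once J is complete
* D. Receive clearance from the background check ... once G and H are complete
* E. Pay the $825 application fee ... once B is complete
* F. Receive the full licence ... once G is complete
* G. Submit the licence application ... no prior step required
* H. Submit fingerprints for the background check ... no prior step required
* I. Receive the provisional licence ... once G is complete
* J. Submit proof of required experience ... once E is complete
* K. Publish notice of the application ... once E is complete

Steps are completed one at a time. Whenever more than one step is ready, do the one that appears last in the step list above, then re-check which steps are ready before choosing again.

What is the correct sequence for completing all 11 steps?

H, G, I, F, D, B, E, K, J, C, A

Nothing is required for H, G and B. H is listed later → H first.
Ready: G and B. G is listed later → G.
I, F and D now also ready, so the ready set is {I, F, D, B}; I is listed later → I.
Ready: F, D and B. F is listed later → F.
Now D and B have their prerequisites met. D is listed later, so D next.
B is the only step now ready → B.
That leaves E as the only ready step → E.
Now K and J have their prerequisites met. K is listed later, so K next.
A now also ready, so the ready set is {J, A}; J is listed later → J.
Ready: C and A. C is listed later → C.
A needed K, now all done → A.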